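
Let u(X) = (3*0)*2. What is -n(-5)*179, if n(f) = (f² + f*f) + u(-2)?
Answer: -8950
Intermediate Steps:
u(X) = 0 (u(X) = 0*2 = 0)
n(f) = 2*f² (n(f) = (f² + f*f) + 0 = (f² + f²) + 0 = 2*f² + 0 = 2*f²)
-n(-5)*179 = -2*(-5)²*179 = -2*25*179 = -50*179 = -1*8950 = -8950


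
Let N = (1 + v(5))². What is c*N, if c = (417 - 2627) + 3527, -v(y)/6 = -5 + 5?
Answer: 1317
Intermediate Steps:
v(y) = 0 (v(y) = -6*(-5 + 5) = -6*0 = 0)
c = 1317 (c = -2210 + 3527 = 1317)
N = 1 (N = (1 + 0)² = 1² = 1)
c*N = 1317*1 = 1317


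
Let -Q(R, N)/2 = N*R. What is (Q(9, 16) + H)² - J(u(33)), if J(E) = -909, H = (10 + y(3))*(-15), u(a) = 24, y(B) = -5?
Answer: 132678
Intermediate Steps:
H = -75 (H = (10 - 5)*(-15) = 5*(-15) = -75)
Q(R, N) = -2*N*R
(Q(9, 16) + H)² - J(u(33)) = (-2*16*9 - 75)² - 1*(-909) = (-288 - 75)² + 909 = (-363)² + 909 = 131769 + 909 = 132678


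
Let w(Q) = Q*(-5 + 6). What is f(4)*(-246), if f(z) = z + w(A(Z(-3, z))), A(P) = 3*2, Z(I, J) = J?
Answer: -2460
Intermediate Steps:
A(P) = 6
w(Q) = Q (w(Q) = Q*1 = Q)
f(z) = 6 + z (f(z) = z + 6 = 6 + z)
f(4)*(-246) = (6 + 4)*(-246) = 10*(-246) = -2460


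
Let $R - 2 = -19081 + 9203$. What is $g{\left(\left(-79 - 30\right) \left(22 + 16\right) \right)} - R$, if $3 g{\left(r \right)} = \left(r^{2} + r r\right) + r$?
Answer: $11445938$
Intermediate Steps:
$g{\left(r \right)} = \frac{r}{3} + \frac{2 r^{2}}{3}$ ($g{\left(r \right)} = \frac{\left(r^{2} + r r\right) + r}{3} = \frac{\left(r^{2} + r^{2}\right) + r}{3} = \frac{2 r^{2} + r}{3} = \frac{r + 2 r^{2}}{3} = \frac{r}{3} + \frac{2 r^{2}}{3}$)
$R = -9876$ ($R = 2 + \left(-19081 + 9203\right) = 2 - 9878 = -9876$)
$g{\left(\left(-79 - 30\right) \left(22 + 16\right) \right)} - R = \frac{\left(-79 - 30\right) \left(22 + 16\right) \left(1 + 2 \left(-79 - 30\right) \left(22 + 16\right)\right)}{3} - -9876 = \frac{\left(-109\right) 38 \left(1 + 2 \left(\left(-109\right) 38\right)\right)}{3} + 9876 = \frac{1}{3} \left(-4142\right) \left(1 + 2 \left(-4142\right)\right) + 9876 = \frac{1}{3} \left(-4142\right) \left(1 - 8284\right) + 9876 = \frac{1}{3} \left(-4142\right) \left(-8283\right) + 9876 = 11436062 + 9876 = 11445938$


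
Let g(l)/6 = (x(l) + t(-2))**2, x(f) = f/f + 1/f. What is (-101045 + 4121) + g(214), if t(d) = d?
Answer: -2219229645/22898 ≈ -96918.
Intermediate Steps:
x(f) = 1 + 1/f
g(l) = 6*(-2 + (1 + l)/l)**2 (g(l) = 6*((1 + l)/l - 2)**2 = 6*(-2 + (1 + l)/l)**2)
(-101045 + 4121) + g(214) = (-101045 + 4121) + 6*(-1 + 214)**2/214**2 = -96924 + 6*(1/45796)*213**2 = -96924 + 6*(1/45796)*45369 = -96924 + 136107/22898 = -2219229645/22898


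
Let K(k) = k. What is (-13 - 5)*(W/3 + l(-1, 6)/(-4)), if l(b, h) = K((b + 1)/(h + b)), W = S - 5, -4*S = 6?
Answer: 39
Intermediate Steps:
S = -3/2 (S = -¼*6 = -3/2 ≈ -1.5000)
W = -13/2 (W = -3/2 - 5 = -13/2 ≈ -6.5000)
l(b, h) = (1 + b)/(b + h) (l(b, h) = (b + 1)/(h + b) = (1 + b)/(b + h))
(-13 - 5)*(W/3 + l(-1, 6)/(-4)) = (-13 - 5)*(-13/2/3 + ((1 - 1)/(-1 + 6))/(-4)) = -18*(-13/2*⅓ + (0/5)*(-¼)) = -18*(-13/6 + ((⅕)*0)*(-¼)) = -18*(-13/6 + 0*(-¼)) = -18*(-13/6 + 0) = -18*(-13/6) = 39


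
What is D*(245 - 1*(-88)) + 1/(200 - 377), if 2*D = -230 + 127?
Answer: -6070925/354 ≈ -17150.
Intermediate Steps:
D = -103/2 (D = (-230 + 127)/2 = (1/2)*(-103) = -103/2 ≈ -51.500)
D*(245 - 1*(-88)) + 1/(200 - 377) = -103*(245 - 1*(-88))/2 + 1/(200 - 377) = -103*(245 + 88)/2 + 1/(-177) = -103/2*333 - 1/177 = -34299/2 - 1/177 = -6070925/354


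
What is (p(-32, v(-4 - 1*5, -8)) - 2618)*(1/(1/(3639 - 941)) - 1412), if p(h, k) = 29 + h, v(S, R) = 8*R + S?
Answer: -3370606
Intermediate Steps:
v(S, R) = S + 8*R
(p(-32, v(-4 - 1*5, -8)) - 2618)*(1/(1/(3639 - 941)) - 1412) = ((29 - 32) - 2618)*(1/(1/(3639 - 941)) - 1412) = (-3 - 2618)*(1/(1/2698) - 1412) = -2621*(1/(1/2698) - 1412) = -2621*(2698 - 1412) = -2621*1286 = -3370606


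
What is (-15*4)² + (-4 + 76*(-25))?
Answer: 1696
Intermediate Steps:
(-15*4)² + (-4 + 76*(-25)) = (-60)² + (-4 - 1900) = 3600 - 1904 = 1696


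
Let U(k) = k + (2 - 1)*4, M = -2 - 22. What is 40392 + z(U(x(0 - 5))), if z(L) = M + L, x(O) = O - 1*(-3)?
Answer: 40370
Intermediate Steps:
M = -24
x(O) = 3 + O (x(O) = O + 3 = 3 + O)
U(k) = 4 + k (U(k) = k + 1*4 = k + 4 = 4 + k)
z(L) = -24 + L
40392 + z(U(x(0 - 5))) = 40392 + (-24 + (4 + (3 + (0 - 5)))) = 40392 + (-24 + (4 + (3 - 5))) = 40392 + (-24 + (4 - 2)) = 40392 + (-24 + 2) = 40392 - 22 = 40370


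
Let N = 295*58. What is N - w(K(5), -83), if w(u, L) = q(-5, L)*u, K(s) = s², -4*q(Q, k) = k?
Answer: 66365/4 ≈ 16591.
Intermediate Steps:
q(Q, k) = -k/4
w(u, L) = -L*u/4 (w(u, L) = (-L/4)*u = -L*u/4)
N = 17110
N - w(K(5), -83) = 17110 - (-1)*(-83)*5²/4 = 17110 - (-1)*(-83)*25/4 = 17110 - 1*2075/4 = 17110 - 2075/4 = 66365/4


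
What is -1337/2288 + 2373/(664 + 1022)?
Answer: 529207/642928 ≈ 0.82312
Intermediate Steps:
-1337/2288 + 2373/(664 + 1022) = -1337*1/2288 + 2373/1686 = -1337/2288 + 2373*(1/1686) = -1337/2288 + 791/562 = 529207/642928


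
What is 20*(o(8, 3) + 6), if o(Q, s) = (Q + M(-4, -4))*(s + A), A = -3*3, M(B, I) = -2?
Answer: -600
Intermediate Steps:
A = -9
o(Q, s) = (-9 + s)*(-2 + Q) (o(Q, s) = (Q - 2)*(s - 9) = (-2 + Q)*(-9 + s) = (-9 + s)*(-2 + Q))
20*(o(8, 3) + 6) = 20*((18 - 9*8 - 2*3 + 8*3) + 6) = 20*((18 - 72 - 6 + 24) + 6) = 20*(-36 + 6) = 20*(-30) = -600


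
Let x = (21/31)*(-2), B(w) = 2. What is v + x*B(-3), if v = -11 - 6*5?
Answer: -1355/31 ≈ -43.710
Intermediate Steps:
x = -42/31 (x = (21*(1/31))*(-2) = (21/31)*(-2) = -42/31 ≈ -1.3548)
v = -41 (v = -11 - 30 = -41)
v + x*B(-3) = -41 - 42/31*2 = -41 - 84/31 = -1355/31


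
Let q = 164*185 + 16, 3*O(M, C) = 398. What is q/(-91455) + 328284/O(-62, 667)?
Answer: 45028778986/18199545 ≈ 2474.2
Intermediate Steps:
O(M, C) = 398/3 (O(M, C) = (1/3)*398 = 398/3)
q = 30356 (q = 30340 + 16 = 30356)
q/(-91455) + 328284/O(-62, 667) = 30356/(-91455) + 328284/(398/3) = 30356*(-1/91455) + 328284*(3/398) = -30356/91455 + 492426/199 = 45028778986/18199545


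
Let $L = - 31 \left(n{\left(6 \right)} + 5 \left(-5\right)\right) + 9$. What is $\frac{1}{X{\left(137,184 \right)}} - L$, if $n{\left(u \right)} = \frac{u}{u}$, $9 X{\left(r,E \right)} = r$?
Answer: $- \frac{103152}{137} \approx -752.93$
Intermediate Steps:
$X{\left(r,E \right)} = \frac{r}{9}$
$n{\left(u \right)} = 1$
$L = 753$ ($L = - 31 \left(1 + 5 \left(-5\right)\right) + 9 = - 31 \left(1 - 25\right) + 9 = \left(-31\right) \left(-24\right) + 9 = 744 + 9 = 753$)
$\frac{1}{X{\left(137,184 \right)}} - L = \frac{1}{\frac{1}{9} \cdot 137} - 753 = \frac{1}{\frac{137}{9}} - 753 = \frac{9}{137} - 753 = - \frac{103152}{137}$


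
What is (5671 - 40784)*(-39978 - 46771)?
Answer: 3046017637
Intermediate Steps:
(5671 - 40784)*(-39978 - 46771) = -35113*(-86749) = 3046017637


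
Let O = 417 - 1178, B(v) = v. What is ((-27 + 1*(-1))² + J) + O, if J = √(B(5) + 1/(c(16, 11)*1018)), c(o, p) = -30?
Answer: 23 + √1165856865/15270 ≈ 25.236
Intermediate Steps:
O = -761
J = √1165856865/15270 (J = √(5 + 1/(-30*1018)) = √(5 - 1/30*1/1018) = √(5 - 1/30540) = √(152699/30540) = √1165856865/15270 ≈ 2.2361)
((-27 + 1*(-1))² + J) + O = ((-27 + 1*(-1))² + √1165856865/15270) - 761 = ((-27 - 1)² + √1165856865/15270) - 761 = ((-28)² + √1165856865/15270) - 761 = (784 + √1165856865/15270) - 761 = 23 + √1165856865/15270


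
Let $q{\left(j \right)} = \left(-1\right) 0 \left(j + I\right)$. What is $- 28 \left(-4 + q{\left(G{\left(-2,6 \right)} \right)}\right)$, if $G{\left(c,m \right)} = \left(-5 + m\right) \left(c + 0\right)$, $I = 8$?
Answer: $112$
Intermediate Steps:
$G{\left(c,m \right)} = c \left(-5 + m\right)$ ($G{\left(c,m \right)} = \left(-5 + m\right) c = c \left(-5 + m\right)$)
$q{\left(j \right)} = 0$ ($q{\left(j \right)} = \left(-1\right) 0 \left(j + 8\right) = 0 \left(8 + j\right) = 0$)
$- 28 \left(-4 + q{\left(G{\left(-2,6 \right)} \right)}\right) = - 28 \left(-4 + 0\right) = \left(-28\right) \left(-4\right) = 112$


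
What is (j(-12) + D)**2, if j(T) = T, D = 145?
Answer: 17689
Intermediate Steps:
(j(-12) + D)**2 = (-12 + 145)**2 = 133**2 = 17689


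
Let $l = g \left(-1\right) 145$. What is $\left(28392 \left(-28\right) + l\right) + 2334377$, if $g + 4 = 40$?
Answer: $1534181$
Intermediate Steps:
$g = 36$ ($g = -4 + 40 = 36$)
$l = -5220$ ($l = 36 \left(-1\right) 145 = \left(-36\right) 145 = -5220$)
$\left(28392 \left(-28\right) + l\right) + 2334377 = \left(28392 \left(-28\right) - 5220\right) + 2334377 = \left(-794976 - 5220\right) + 2334377 = -800196 + 2334377 = 1534181$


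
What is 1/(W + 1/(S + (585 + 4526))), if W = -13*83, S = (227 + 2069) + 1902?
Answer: -9309/10044410 ≈ -0.00092678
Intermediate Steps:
S = 4198 (S = 2296 + 1902 = 4198)
W = -1079
1/(W + 1/(S + (585 + 4526))) = 1/(-1079 + 1/(4198 + (585 + 4526))) = 1/(-1079 + 1/(4198 + 5111)) = 1/(-1079 + 1/9309) = 1/(-10044410/9309) = -9309/10044410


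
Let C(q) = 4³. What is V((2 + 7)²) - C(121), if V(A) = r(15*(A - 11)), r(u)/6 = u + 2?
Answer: 6248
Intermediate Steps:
C(q) = 64
r(u) = 12 + 6*u (r(u) = 6*(u + 2) = 6*(2 + u) = 12 + 6*u)
V(A) = -978 + 90*A (V(A) = 12 + 6*(15*(A - 11)) = 12 + 6*(15*(-11 + A)) = 12 + 6*(-165 + 15*A) = 12 + (-990 + 90*A) = -978 + 90*A)
V((2 + 7)²) - C(121) = (-978 + 90*(2 + 7)²) - 1*64 = (-978 + 90*9²) - 64 = (-978 + 90*81) - 64 = (-978 + 7290) - 64 = 6312 - 64 = 6248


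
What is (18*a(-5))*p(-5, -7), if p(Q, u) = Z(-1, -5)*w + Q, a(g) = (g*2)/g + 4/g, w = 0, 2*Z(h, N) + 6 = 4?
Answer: -108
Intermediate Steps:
Z(h, N) = -1 (Z(h, N) = -3 + (½)*4 = -3 + 2 = -1)
a(g) = 2 + 4/g (a(g) = (2*g)/g + 4/g = 2 + 4/g)
p(Q, u) = Q (p(Q, u) = -1*0 + Q = 0 + Q = Q)
(18*a(-5))*p(-5, -7) = (18*(2 + 4/(-5)))*(-5) = (18*(2 + 4*(-⅕)))*(-5) = (18*(2 - ⅘))*(-5) = (18*(6/5))*(-5) = (108/5)*(-5) = -108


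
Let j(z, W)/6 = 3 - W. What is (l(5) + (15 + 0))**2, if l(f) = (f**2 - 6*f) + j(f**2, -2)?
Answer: 1600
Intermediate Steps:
j(z, W) = 18 - 6*W (j(z, W) = 6*(3 - W) = 18 - 6*W)
l(f) = 30 + f**2 - 6*f (l(f) = (f**2 - 6*f) + (18 - 6*(-2)) = (f**2 - 6*f) + (18 + 12) = (f**2 - 6*f) + 30 = 30 + f**2 - 6*f)
(l(5) + (15 + 0))**2 = ((30 + 5**2 - 6*5) + (15 + 0))**2 = ((30 + 25 - 30) + 15)**2 = (25 + 15)**2 = 40**2 = 1600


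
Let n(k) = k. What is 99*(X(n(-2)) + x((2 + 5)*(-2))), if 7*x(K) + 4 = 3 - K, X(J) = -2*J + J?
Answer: 2673/7 ≈ 381.86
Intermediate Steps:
X(J) = -J
x(K) = -⅐ - K/7 (x(K) = -4/7 + (3 - K)/7 = -4/7 + (3/7 - K/7) = -⅐ - K/7)
99*(X(n(-2)) + x((2 + 5)*(-2))) = 99*(-1*(-2) + (-⅐ - (2 + 5)*(-2)/7)) = 99*(2 + (-⅐ - (-2))) = 99*(2 + (-⅐ - ⅐*(-14))) = 99*(2 + (-⅐ + 2)) = 99*(2 + 13/7) = 99*(27/7) = 2673/7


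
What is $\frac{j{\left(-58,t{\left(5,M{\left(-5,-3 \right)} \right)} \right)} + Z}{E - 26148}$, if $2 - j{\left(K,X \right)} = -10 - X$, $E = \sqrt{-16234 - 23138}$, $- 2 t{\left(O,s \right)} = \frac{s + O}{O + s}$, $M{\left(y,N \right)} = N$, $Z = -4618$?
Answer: $\frac{20075127}{113959546} + \frac{3071 i \sqrt{9843}}{227919092} \approx 0.17616 + 0.0013368 i$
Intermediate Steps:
$t{\left(O,s \right)} = - \frac{1}{2}$ ($t{\left(O,s \right)} = - \frac{\left(s + O\right) \frac{1}{O + s}}{2} = - \frac{\left(O + s\right) \frac{1}{O + s}}{2} = \left(- \frac{1}{2}\right) 1 = - \frac{1}{2}$)
$E = 2 i \sqrt{9843}$ ($E = \sqrt{-39372} = 2 i \sqrt{9843} \approx 198.42 i$)
$j{\left(K,X \right)} = 12 + X$ ($j{\left(K,X \right)} = 2 - \left(-10 - X\right) = 2 + \left(10 + X\right) = 12 + X$)
$\frac{j{\left(-58,t{\left(5,M{\left(-5,-3 \right)} \right)} \right)} + Z}{E - 26148} = \frac{\left(12 - \frac{1}{2}\right) - 4618}{2 i \sqrt{9843} - 26148} = \frac{\frac{23}{2} - 4618}{-26148 + 2 i \sqrt{9843}} = - \frac{9213}{2 \left(-26148 + 2 i \sqrt{9843}\right)}$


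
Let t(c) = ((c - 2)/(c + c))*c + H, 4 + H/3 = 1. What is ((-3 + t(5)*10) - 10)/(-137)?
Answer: 88/137 ≈ 0.64234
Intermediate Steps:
H = -9 (H = -12 + 3*1 = -12 + 3 = -9)
t(c) = -10 + c/2 (t(c) = ((c - 2)/(c + c))*c - 9 = ((-2 + c)/((2*c)))*c - 9 = ((-2 + c)*(1/(2*c)))*c - 9 = ((-2 + c)/(2*c))*c - 9 = (-1 + c/2) - 9 = -10 + c/2)
((-3 + t(5)*10) - 10)/(-137) = ((-3 + (-10 + (½)*5)*10) - 10)/(-137) = ((-3 + (-10 + 5/2)*10) - 10)*(-1/137) = ((-3 - 15/2*10) - 10)*(-1/137) = ((-3 - 75) - 10)*(-1/137) = (-78 - 10)*(-1/137) = -88*(-1/137) = 88/137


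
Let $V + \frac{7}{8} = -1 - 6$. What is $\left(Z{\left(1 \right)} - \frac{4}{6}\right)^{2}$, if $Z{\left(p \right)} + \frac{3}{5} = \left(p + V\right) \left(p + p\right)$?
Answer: $\frac{811801}{3600} \approx 225.5$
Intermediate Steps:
$V = - \frac{63}{8}$ ($V = - \frac{7}{8} - 7 = - \frac{63}{8} \approx -7.875$)
$Z{\left(p \right)} = - \frac{3}{5} + 2 p \left(- \frac{63}{8} + p\right)$ ($Z{\left(p \right)} = - \frac{3}{5} + \left(p - \frac{63}{8}\right) \left(p + p\right) = - \frac{3}{5} + \left(- \frac{63}{8} + p\right) 2 p = - \frac{3}{5} + 2 p \left(- \frac{63}{8} + p\right)$)
$\left(Z{\left(1 \right)} - \frac{4}{6}\right)^{2} = \left(\left(- \frac{3}{5} + 2 \cdot 1^{2} - \frac{63}{4}\right) - \frac{4}{6}\right)^{2} = \left(\left(- \frac{3}{5} + 2 \cdot 1 - \frac{63}{4}\right) - \frac{2}{3}\right)^{2} = \left(\left(- \frac{3}{5} + 2 - \frac{63}{4}\right) - \frac{2}{3}\right)^{2} = \left(- \frac{287}{20} - \frac{2}{3}\right)^{2} = \left(- \frac{901}{60}\right)^{2} = \frac{811801}{3600}$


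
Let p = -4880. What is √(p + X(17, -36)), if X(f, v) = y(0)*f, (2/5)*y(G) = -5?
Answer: I*√20370/2 ≈ 71.362*I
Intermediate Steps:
y(G) = -25/2 (y(G) = (5/2)*(-5) = -25/2)
X(f, v) = -25*f/2
√(p + X(17, -36)) = √(-4880 - 25/2*17) = √(-4880 - 425/2) = √(-10185/2) = I*√20370/2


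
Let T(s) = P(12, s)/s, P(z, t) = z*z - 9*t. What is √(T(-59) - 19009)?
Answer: I*√66210154/59 ≈ 137.91*I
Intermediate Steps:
P(z, t) = z² - 9*t
T(s) = (144 - 9*s)/s (T(s) = (12² - 9*s)/s = (144 - 9*s)/s)
√(T(-59) - 19009) = √((-9 + 144/(-59)) - 19009) = √((-9 + 144*(-1/59)) - 19009) = √((-9 - 144/59) - 19009) = √(-675/59 - 19009) = √(-1122206/59) = I*√66210154/59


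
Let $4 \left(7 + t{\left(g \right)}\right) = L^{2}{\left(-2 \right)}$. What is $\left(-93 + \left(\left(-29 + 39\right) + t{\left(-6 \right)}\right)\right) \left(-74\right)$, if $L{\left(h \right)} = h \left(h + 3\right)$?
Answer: $6586$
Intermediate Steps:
$L{\left(h \right)} = h \left(3 + h\right)$
$t{\left(g \right)} = -6$ ($t{\left(g \right)} = -7 + \frac{\left(- 2 \left(3 - 2\right)\right)^{2}}{4} = -7 + \frac{\left(\left(-2\right) 1\right)^{2}}{4} = -7 + \frac{\left(-2\right)^{2}}{4} = -7 + \frac{1}{4} \cdot 4 = -7 + 1 = -6$)
$\left(-93 + \left(\left(-29 + 39\right) + t{\left(-6 \right)}\right)\right) \left(-74\right) = \left(-93 + \left(\left(-29 + 39\right) - 6\right)\right) \left(-74\right) = \left(-93 + \left(10 - 6\right)\right) \left(-74\right) = \left(-93 + 4\right) \left(-74\right) = \left(-89\right) \left(-74\right) = 6586$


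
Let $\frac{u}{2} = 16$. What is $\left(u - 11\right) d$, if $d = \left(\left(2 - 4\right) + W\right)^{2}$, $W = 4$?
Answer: $84$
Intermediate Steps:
$u = 32$ ($u = 2 \cdot 16 = 32$)
$d = 4$ ($d = \left(\left(2 - 4\right) + 4\right)^{2} = \left(-2 + 4\right)^{2} = 2^{2} = 4$)
$\left(u - 11\right) d = \left(32 - 11\right) 4 = 21 \cdot 4 = 84$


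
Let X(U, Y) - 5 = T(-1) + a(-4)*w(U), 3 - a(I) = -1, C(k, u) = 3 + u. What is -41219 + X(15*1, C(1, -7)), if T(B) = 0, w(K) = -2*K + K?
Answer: -41274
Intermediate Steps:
a(I) = 4 (a(I) = 3 - 1*(-1) = 3 + 1 = 4)
w(K) = -K
X(U, Y) = 5 - 4*U (X(U, Y) = 5 + (0 + 4*(-U)) = 5 + (0 - 4*U) = 5 - 4*U)
-41219 + X(15*1, C(1, -7)) = -41219 + (5 - 60) = -41219 - 55 = -41274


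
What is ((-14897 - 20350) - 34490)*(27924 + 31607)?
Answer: -4151513347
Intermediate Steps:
((-14897 - 20350) - 34490)*(27924 + 31607) = (-35247 - 34490)*59531 = -69737*59531 = -4151513347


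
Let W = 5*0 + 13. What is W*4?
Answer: 52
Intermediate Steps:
W = 13 (W = 0 + 13 = 13)
W*4 = 13*4 = 52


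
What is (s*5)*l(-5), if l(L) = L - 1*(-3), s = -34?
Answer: 340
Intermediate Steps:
l(L) = 3 + L (l(L) = L + 3 = 3 + L)
(s*5)*l(-5) = (-34*5)*(3 - 5) = -170*(-2) = 340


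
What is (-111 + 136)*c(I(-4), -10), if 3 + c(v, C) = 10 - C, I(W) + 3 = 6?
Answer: 425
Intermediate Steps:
I(W) = 3 (I(W) = -3 + 6 = 3)
c(v, C) = 7 - C (c(v, C) = -3 + (10 - C) = 7 - C)
(-111 + 136)*c(I(-4), -10) = (-111 + 136)*(7 - 1*(-10)) = 25*(7 + 10) = 25*17 = 425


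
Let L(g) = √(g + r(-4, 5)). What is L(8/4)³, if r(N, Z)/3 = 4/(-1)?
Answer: -10*I*√10 ≈ -31.623*I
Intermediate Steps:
r(N, Z) = -12 (r(N, Z) = 3*(4/(-1)) = 3*(4*(-1)) = 3*(-4) = -12)
L(g) = √(-12 + g) (L(g) = √(g - 12) = √(-12 + g))
L(8/4)³ = (√(-12 + 8/4))³ = (√(-12 + 8*(¼)))³ = (√(-12 + 2))³ = (√(-10))³ = (I*√10)³ = -10*I*√10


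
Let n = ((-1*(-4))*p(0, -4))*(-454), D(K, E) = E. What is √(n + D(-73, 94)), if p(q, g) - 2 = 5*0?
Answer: I*√3538 ≈ 59.481*I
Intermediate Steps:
p(q, g) = 2 (p(q, g) = 2 + 5*0 = 2 + 0 = 2)
n = -3632 (n = (-1*(-4)*2)*(-454) = (4*2)*(-454) = 8*(-454) = -3632)
√(n + D(-73, 94)) = √(-3632 + 94) = √(-3538) = I*√3538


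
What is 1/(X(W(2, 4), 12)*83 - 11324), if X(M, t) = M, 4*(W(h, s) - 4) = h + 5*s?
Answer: -2/21071 ≈ -9.4917e-5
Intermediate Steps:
W(h, s) = 4 + h/4 + 5*s/4 (W(h, s) = 4 + (h + 5*s)/4 = 4 + (h/4 + 5*s/4) = 4 + h/4 + 5*s/4)
1/(X(W(2, 4), 12)*83 - 11324) = 1/((4 + (1/4)*2 + (5/4)*4)*83 - 11324) = 1/((4 + 1/2 + 5)*83 - 11324) = 1/((19/2)*83 - 11324) = 1/(1577/2 - 11324) = 1/(-21071/2) = -2/21071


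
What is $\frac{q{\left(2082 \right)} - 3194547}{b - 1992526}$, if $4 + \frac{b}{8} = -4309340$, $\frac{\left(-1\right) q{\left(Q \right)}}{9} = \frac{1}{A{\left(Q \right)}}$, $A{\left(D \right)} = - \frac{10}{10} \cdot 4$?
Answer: $\frac{12778179}{145869112} \approx 0.0876$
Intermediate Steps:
$A{\left(D \right)} = -4$ ($A{\left(D \right)} = \left(-10\right) \frac{1}{10} \cdot 4 = \left(-1\right) 4 = -4$)
$q{\left(Q \right)} = \frac{9}{4}$ ($q{\left(Q \right)} = - \frac{9}{-4} = \left(-9\right) \left(- \frac{1}{4}\right) = \frac{9}{4}$)
$b = -34474752$ ($b = -32 + 8 \left(-4309340\right) = -32 - 34474720 = -34474752$)
$\frac{q{\left(2082 \right)} - 3194547}{b - 1992526} = \frac{\frac{9}{4} - 3194547}{-34474752 - 1992526} = - \frac{12778179}{4 \left(-36467278\right)} = \left(- \frac{12778179}{4}\right) \left(- \frac{1}{36467278}\right) = \frac{12778179}{145869112}$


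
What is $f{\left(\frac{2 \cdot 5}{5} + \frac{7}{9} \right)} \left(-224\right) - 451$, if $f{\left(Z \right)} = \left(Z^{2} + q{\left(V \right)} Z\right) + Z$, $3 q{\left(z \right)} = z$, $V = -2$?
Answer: $- \frac{193331}{81} \approx -2386.8$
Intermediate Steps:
$q{\left(z \right)} = \frac{z}{3}$
$f{\left(Z \right)} = Z^{2} + \frac{Z}{3}$ ($f{\left(Z \right)} = \left(Z^{2} + \frac{1}{3} \left(-2\right) Z\right) + Z = \left(Z^{2} - \frac{2 Z}{3}\right) + Z = Z^{2} + \frac{Z}{3}$)
$f{\left(\frac{2 \cdot 5}{5} + \frac{7}{9} \right)} \left(-224\right) - 451 = \left(\frac{2 \cdot 5}{5} + \frac{7}{9}\right) \left(\frac{1}{3} + \left(\frac{2 \cdot 5}{5} + \frac{7}{9}\right)\right) \left(-224\right) - 451 = \left(10 \cdot \frac{1}{5} + 7 \cdot \frac{1}{9}\right) \left(\frac{1}{3} + \left(10 \cdot \frac{1}{5} + 7 \cdot \frac{1}{9}\right)\right) \left(-224\right) - 451 = \left(2 + \frac{7}{9}\right) \left(\frac{1}{3} + \left(2 + \frac{7}{9}\right)\right) \left(-224\right) - 451 = \frac{25 \left(\frac{1}{3} + \frac{25}{9}\right)}{9} \left(-224\right) - 451 = \frac{25}{9} \cdot \frac{28}{9} \left(-224\right) - 451 = \frac{700}{81} \left(-224\right) - 451 = - \frac{156800}{81} - 451 = - \frac{193331}{81}$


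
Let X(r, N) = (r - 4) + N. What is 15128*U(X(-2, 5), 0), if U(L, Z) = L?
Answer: -15128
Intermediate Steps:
X(r, N) = -4 + N + r (X(r, N) = (-4 + r) + N = -4 + N + r)
15128*U(X(-2, 5), 0) = 15128*(-4 + 5 - 2) = 15128*(-1) = -15128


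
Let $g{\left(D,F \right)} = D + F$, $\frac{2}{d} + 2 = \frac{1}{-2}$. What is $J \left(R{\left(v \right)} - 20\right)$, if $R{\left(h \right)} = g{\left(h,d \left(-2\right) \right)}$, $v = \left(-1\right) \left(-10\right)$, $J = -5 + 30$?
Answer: $-210$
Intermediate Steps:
$d = - \frac{4}{5}$ ($d = \frac{2}{-2 + \frac{1}{-2}} = \frac{2}{-2 - \frac{1}{2}} = \frac{2}{- \frac{5}{2}} = 2 \left(- \frac{2}{5}\right) = - \frac{4}{5} \approx -0.8$)
$J = 25$
$v = 10$
$R{\left(h \right)} = \frac{8}{5} + h$ ($R{\left(h \right)} = h - - \frac{8}{5} = h + \frac{8}{5} = \frac{8}{5} + h$)
$J \left(R{\left(v \right)} - 20\right) = 25 \left(\left(\frac{8}{5} + 10\right) - 20\right) = 25 \left(\frac{58}{5} - 20\right) = 25 \left(- \frac{42}{5}\right) = -210$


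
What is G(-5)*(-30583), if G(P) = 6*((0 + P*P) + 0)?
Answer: -4587450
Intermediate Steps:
G(P) = 6*P**2 (G(P) = 6*((0 + P**2) + 0) = 6*(P**2 + 0) = 6*P**2)
G(-5)*(-30583) = (6*(-5)**2)*(-30583) = (6*25)*(-30583) = 150*(-30583) = -4587450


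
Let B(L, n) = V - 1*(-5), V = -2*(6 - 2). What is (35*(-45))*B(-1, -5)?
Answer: 4725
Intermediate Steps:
V = -8 (V = -2*4 = -8)
B(L, n) = -3 (B(L, n) = -8 - 1*(-5) = -8 + 5 = -3)
(35*(-45))*B(-1, -5) = (35*(-45))*(-3) = -1575*(-3) = 4725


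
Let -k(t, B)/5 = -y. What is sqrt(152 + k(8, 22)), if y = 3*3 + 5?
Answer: sqrt(222) ≈ 14.900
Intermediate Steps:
y = 14 (y = 9 + 5 = 14)
k(t, B) = 70 (k(t, B) = -(-5)*14 = -5*(-14) = 70)
sqrt(152 + k(8, 22)) = sqrt(152 + 70) = sqrt(222)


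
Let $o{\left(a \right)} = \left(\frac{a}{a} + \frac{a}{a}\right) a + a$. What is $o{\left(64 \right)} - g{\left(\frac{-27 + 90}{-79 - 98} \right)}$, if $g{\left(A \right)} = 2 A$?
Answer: $\frac{11370}{59} \approx 192.71$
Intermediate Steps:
$o{\left(a \right)} = 3 a$ ($o{\left(a \right)} = \left(1 + 1\right) a + a = 2 a + a = 3 a$)
$o{\left(64 \right)} - g{\left(\frac{-27 + 90}{-79 - 98} \right)} = 3 \cdot 64 - 2 \frac{-27 + 90}{-79 - 98} = 192 - 2 \frac{63}{-177} = 192 - 2 \cdot 63 \left(- \frac{1}{177}\right) = 192 - 2 \left(- \frac{21}{59}\right) = 192 - - \frac{42}{59} = 192 + \frac{42}{59} = \frac{11370}{59}$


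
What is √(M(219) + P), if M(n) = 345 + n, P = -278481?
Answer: I*√277917 ≈ 527.18*I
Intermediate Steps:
√(M(219) + P) = √((345 + 219) - 278481) = √(564 - 278481) = √(-277917) = I*√277917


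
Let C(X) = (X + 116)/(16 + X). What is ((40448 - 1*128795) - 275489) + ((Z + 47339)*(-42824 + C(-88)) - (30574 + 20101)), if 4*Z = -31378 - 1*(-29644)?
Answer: -72328099825/36 ≈ -2.0091e+9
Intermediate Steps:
C(X) = (116 + X)/(16 + X)
Z = -867/2 (Z = (-31378 - 1*(-29644))/4 = (-31378 + 29644)/4 = (¼)*(-1734) = -867/2 ≈ -433.50)
((40448 - 1*128795) - 275489) + ((Z + 47339)*(-42824 + C(-88)) - (30574 + 20101)) = ((40448 - 1*128795) - 275489) + ((-867/2 + 47339)*(-42824 + (116 - 88)/(16 - 88)) - (30574 + 20101)) = ((40448 - 128795) - 275489) + (93811*(-42824 + 28/(-72))/2 - 1*50675) = (-88347 - 275489) + (93811*(-42824 - 1/72*28)/2 - 50675) = -363836 + (93811*(-42824 - 7/18)/2 - 50675) = -363836 + ((93811/2)*(-770839/18) - 50675) = -363836 + (-72313177429/36 - 50675) = -363836 - 72315001729/36 = -72328099825/36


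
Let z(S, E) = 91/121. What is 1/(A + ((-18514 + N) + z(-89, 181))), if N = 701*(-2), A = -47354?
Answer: -121/8139579 ≈ -1.4866e-5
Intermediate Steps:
z(S, E) = 91/121 (z(S, E) = 91*(1/121) = 91/121)
N = -1402
1/(A + ((-18514 + N) + z(-89, 181))) = 1/(-47354 + ((-18514 - 1402) + 91/121)) = 1/(-47354 + (-19916 + 91/121)) = 1/(-47354 - 2409745/121) = 1/(-8139579/121) = -121/8139579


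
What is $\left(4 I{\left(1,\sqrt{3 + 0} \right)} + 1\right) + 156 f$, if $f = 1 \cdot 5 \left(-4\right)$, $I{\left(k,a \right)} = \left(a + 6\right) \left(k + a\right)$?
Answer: $-3083 + 28 \sqrt{3} \approx -3034.5$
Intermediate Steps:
$I{\left(k,a \right)} = \left(6 + a\right) \left(a + k\right)$
$f = -20$ ($f = 5 \left(-4\right) = -20$)
$\left(4 I{\left(1,\sqrt{3 + 0} \right)} + 1\right) + 156 f = \left(4 \left(\left(\sqrt{3 + 0}\right)^{2} + 6 \sqrt{3 + 0} + 6 \cdot 1 + \sqrt{3 + 0} \cdot 1\right) + 1\right) + 156 \left(-20\right) = \left(4 \left(\left(\sqrt{3}\right)^{2} + 6 \sqrt{3} + 6 + \sqrt{3} \cdot 1\right) + 1\right) - 3120 = \left(4 \left(3 + 6 \sqrt{3} + 6 + \sqrt{3}\right) + 1\right) - 3120 = \left(4 \left(9 + 7 \sqrt{3}\right) + 1\right) - 3120 = \left(\left(36 + 28 \sqrt{3}\right) + 1\right) - 3120 = \left(37 + 28 \sqrt{3}\right) - 3120 = -3083 + 28 \sqrt{3}$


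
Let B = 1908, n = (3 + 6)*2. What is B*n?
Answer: 34344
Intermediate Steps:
n = 18 (n = 9*2 = 18)
B*n = 1908*18 = 34344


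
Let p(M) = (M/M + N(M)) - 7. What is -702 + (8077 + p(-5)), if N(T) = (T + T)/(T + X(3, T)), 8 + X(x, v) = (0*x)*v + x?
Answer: 7370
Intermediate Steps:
X(x, v) = -8 + x (X(x, v) = -8 + ((0*x)*v + x) = -8 + (0*v + x) = -8 + (0 + x) = -8 + x)
N(T) = 2*T/(-5 + T) (N(T) = (T + T)/(T + (-8 + 3)) = (2*T)/(T - 5) = (2*T)/(-5 + T) = 2*T/(-5 + T))
p(M) = -6 + 2*M/(-5 + M) (p(M) = (M/M + 2*M/(-5 + M)) - 7 = (1 + 2*M/(-5 + M)) - 7 = -6 + 2*M/(-5 + M))
-702 + (8077 + p(-5)) = -702 + (8077 + 2*(15 - 2*(-5))/(-5 - 5)) = -702 + (8077 + 2*(15 + 10)/(-10)) = -702 + (8077 + 2*(-⅒)*25) = -702 + (8077 - 5) = -702 + 8072 = 7370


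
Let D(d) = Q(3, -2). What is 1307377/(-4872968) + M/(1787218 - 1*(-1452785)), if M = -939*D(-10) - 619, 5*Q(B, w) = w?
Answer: -21185457412711/78942154694520 ≈ -0.26837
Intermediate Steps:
Q(B, w) = w/5
D(d) = -⅖ (D(d) = (⅕)*(-2) = -⅖)
M = -1217/5 (M = -939*(-⅖) - 619 = 1878/5 - 619 = -1217/5 ≈ -243.40)
1307377/(-4872968) + M/(1787218 - 1*(-1452785)) = 1307377/(-4872968) - 1217/(5*(1787218 - 1*(-1452785))) = 1307377*(-1/4872968) - 1217/(5*(1787218 + 1452785)) = -1307377/4872968 - 1217/5/3240003 = -1307377/4872968 - 1217/5*1/3240003 = -1307377/4872968 - 1217/16200015 = -21185457412711/78942154694520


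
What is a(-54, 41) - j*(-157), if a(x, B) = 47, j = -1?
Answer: -110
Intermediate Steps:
a(-54, 41) - j*(-157) = 47 - (-1)*(-157) = 47 - 1*157 = 47 - 157 = -110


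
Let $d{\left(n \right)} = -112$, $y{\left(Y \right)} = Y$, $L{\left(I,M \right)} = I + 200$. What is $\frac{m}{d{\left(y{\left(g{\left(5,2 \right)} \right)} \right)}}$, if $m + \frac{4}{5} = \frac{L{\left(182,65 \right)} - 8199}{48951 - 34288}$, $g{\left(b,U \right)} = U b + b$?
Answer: $\frac{97737}{8211280} \approx 0.011903$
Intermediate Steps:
$L{\left(I,M \right)} = 200 + I$
$g{\left(b,U \right)} = b + U b$
$m = - \frac{97737}{73315}$ ($m = - \frac{4}{5} + \frac{\left(200 + 182\right) - 8199}{48951 - 34288} = - \frac{4}{5} + \frac{382 - 8199}{14663} = - \frac{4}{5} - \frac{7817}{14663} = - \frac{97737}{73315} \approx -1.3331$)
$\frac{m}{d{\left(y{\left(g{\left(5,2 \right)} \right)} \right)}} = - \frac{97737}{73315 \left(-112\right)} = \left(- \frac{97737}{73315}\right) \left(- \frac{1}{112}\right) = \frac{97737}{8211280}$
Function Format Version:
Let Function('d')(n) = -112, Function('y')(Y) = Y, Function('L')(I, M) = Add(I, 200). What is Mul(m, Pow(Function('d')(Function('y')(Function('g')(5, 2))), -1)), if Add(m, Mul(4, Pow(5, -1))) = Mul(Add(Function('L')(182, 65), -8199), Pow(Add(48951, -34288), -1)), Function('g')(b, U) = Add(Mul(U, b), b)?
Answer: Rational(97737, 8211280) ≈ 0.011903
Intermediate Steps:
Function('L')(I, M) = Add(200, I)
Function('g')(b, U) = Add(b, Mul(U, b))
m = Rational(-97737, 73315) (m = Add(Rational(-4, 5), Mul(Add(Add(200, 182), -8199), Pow(Add(48951, -34288), -1))) = Add(Rational(-4, 5), Mul(Add(382, -8199), Pow(14663, -1))) = Add(Rational(-4, 5), Mul(-7817, Rational(1, 14663))) = Add(Rational(-4, 5), Rational(-7817, 14663)) = Rational(-97737, 73315) ≈ -1.3331)
Mul(m, Pow(Function('d')(Function('y')(Function('g')(5, 2))), -1)) = Mul(Rational(-97737, 73315), Pow(-112, -1)) = Mul(Rational(-97737, 73315), Rational(-1, 112)) = Rational(97737, 8211280)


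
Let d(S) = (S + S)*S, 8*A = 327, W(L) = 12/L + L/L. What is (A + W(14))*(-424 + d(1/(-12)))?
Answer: -10435873/576 ≈ -18118.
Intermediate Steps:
W(L) = 1 + 12/L (W(L) = 12/L + 1 = 1 + 12/L)
A = 327/8 (A = (⅛)*327 = 327/8 ≈ 40.875)
d(S) = 2*S² (d(S) = (2*S)*S = 2*S²)
(A + W(14))*(-424 + d(1/(-12))) = (327/8 + (12 + 14)/14)*(-424 + 2*(1/(-12))²) = (327/8 + (1/14)*26)*(-424 + 2*(-1/12)²) = (327/8 + 13/7)*(-424 + 2*(1/144)) = 2393*(-424 + 1/72)/56 = (2393/56)*(-30527/72) = -10435873/576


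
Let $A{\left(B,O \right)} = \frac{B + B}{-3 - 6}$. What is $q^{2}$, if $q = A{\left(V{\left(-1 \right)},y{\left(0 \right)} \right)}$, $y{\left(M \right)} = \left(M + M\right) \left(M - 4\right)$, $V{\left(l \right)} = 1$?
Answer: $\frac{4}{81} \approx 0.049383$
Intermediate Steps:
$y{\left(M \right)} = 2 M \left(-4 + M\right)$
$A{\left(B,O \right)} = - \frac{2 B}{9}$ ($A{\left(B,O \right)} = \frac{2 B}{-9} = 2 B \left(- \frac{1}{9}\right) = - \frac{2 B}{9}$)
$q = - \frac{2}{9}$ ($q = \left(- \frac{2}{9}\right) 1 = - \frac{2}{9} \approx -0.22222$)
$q^{2} = \left(- \frac{2}{9}\right)^{2} = \frac{4}{81}$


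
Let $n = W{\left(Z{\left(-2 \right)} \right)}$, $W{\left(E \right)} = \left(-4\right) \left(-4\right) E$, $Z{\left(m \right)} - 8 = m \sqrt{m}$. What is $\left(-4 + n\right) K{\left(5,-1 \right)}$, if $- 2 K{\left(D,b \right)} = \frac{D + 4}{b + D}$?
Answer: $- \frac{279}{2} + 36 i \sqrt{2} \approx -139.5 + 50.912 i$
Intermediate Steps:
$Z{\left(m \right)} = 8 + m^{\frac{3}{2}}$ ($Z{\left(m \right)} = 8 + m \sqrt{m} = 8 + m^{\frac{3}{2}}$)
$K{\left(D,b \right)} = - \frac{4 + D}{2 \left(D + b\right)}$ ($K{\left(D,b \right)} = - \frac{\left(D + 4\right) \frac{1}{b + D}}{2} = - \frac{\left(4 + D\right) \frac{1}{D + b}}{2} = - \frac{\frac{1}{D + b} \left(4 + D\right)}{2} = - \frac{4 + D}{2 \left(D + b\right)}$)
$W{\left(E \right)} = 16 E$
$n = 128 - 32 i \sqrt{2}$ ($n = 16 \left(8 + \left(-2\right)^{\frac{3}{2}}\right) = 16 \left(8 - 2 i \sqrt{2}\right) = 128 - 32 i \sqrt{2} \approx 128.0 - 45.255 i$)
$\left(-4 + n\right) K{\left(5,-1 \right)} = \left(-4 + \left(128 - 32 i \sqrt{2}\right)\right) \frac{-2 - \frac{5}{2}}{5 - 1} = \left(124 - 32 i \sqrt{2}\right) \frac{-2 - \frac{5}{2}}{4} = \left(124 - 32 i \sqrt{2}\right) \frac{1}{4} \left(- \frac{9}{2}\right) = \left(124 - 32 i \sqrt{2}\right) \left(- \frac{9}{8}\right) = - \frac{279}{2} + 36 i \sqrt{2}$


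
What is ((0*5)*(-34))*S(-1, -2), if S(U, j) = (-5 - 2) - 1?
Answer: 0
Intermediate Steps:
S(U, j) = -8 (S(U, j) = -7 - 1 = -8)
((0*5)*(-34))*S(-1, -2) = ((0*5)*(-34))*(-8) = (0*(-34))*(-8) = 0*(-8) = 0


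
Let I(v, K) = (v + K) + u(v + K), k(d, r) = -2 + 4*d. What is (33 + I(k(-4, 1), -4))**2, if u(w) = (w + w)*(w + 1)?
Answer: 874225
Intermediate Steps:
u(w) = 2*w*(1 + w) (u(w) = (2*w)*(1 + w) = 2*w*(1 + w))
I(v, K) = K + v + 2*(K + v)*(1 + K + v) (I(v, K) = (v + K) + 2*(v + K)*(1 + (v + K)) = (K + v) + 2*(K + v)*(1 + (K + v)) = (K + v) + 2*(K + v)*(1 + K + v) = K + v + 2*(K + v)*(1 + K + v))
(33 + I(k(-4, 1), -4))**2 = (33 + (-4 + (-2 + 4*(-4)) + 2*(-4 + (-2 + 4*(-4)))*(1 - 4 + (-2 + 4*(-4)))))**2 = (33 + (-4 + (-2 - 16) + 2*(-4 + (-2 - 16))*(1 - 4 + (-2 - 16))))**2 = (33 + (-4 - 18 + 2*(-4 - 18)*(1 - 4 - 18)))**2 = (33 + (-4 - 18 + 2*(-22)*(-21)))**2 = (33 + (-4 - 18 + 924))**2 = (33 + 902)**2 = 935**2 = 874225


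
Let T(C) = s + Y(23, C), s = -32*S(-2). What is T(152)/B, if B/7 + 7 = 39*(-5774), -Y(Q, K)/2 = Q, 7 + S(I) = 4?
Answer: -50/1576351 ≈ -3.1719e-5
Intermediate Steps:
S(I) = -3 (S(I) = -7 + 4 = -3)
s = 96 (s = -32*(-3) = 96)
Y(Q, K) = -2*Q
T(C) = 50 (T(C) = 96 - 2*23 = 96 - 46 = 50)
B = -1576351 (B = -49 + 7*(39*(-5774)) = -49 + 7*(-225186) = -49 - 1576302 = -1576351)
T(152)/B = 50/(-1576351) = 50*(-1/1576351) = -50/1576351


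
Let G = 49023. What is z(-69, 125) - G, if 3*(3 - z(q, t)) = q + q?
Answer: -48974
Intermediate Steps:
z(q, t) = 3 - 2*q/3 (z(q, t) = 3 - (q + q)/3 = 3 - 2*q/3)
z(-69, 125) - G = (3 - 2/3*(-69)) - 1*49023 = (3 + 46) - 49023 = 49 - 49023 = -48974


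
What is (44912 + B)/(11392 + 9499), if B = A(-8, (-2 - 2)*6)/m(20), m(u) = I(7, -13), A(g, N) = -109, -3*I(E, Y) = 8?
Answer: 359623/167128 ≈ 2.1518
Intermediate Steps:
I(E, Y) = -8/3 (I(E, Y) = -⅓*8 = -8/3)
m(u) = -8/3
B = 327/8 (B = -109/(-8/3) = -109*(-3/8) = 327/8 ≈ 40.875)
(44912 + B)/(11392 + 9499) = (44912 + 327/8)/(11392 + 9499) = (359623/8)/20891 = (359623/8)*(1/20891) = 359623/167128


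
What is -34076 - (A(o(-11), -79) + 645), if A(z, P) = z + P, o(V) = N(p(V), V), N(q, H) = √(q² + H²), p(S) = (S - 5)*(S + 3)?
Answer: -34642 - √16505 ≈ -34771.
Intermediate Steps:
p(S) = (-5 + S)*(3 + S)
N(q, H) = √(H² + q²)
o(V) = √(V² + (-15 + V² - 2*V)²)
A(z, P) = P + z
-34076 - (A(o(-11), -79) + 645) = -34076 - ((-79 + √((-11)² + (15 - 1*(-11)² + 2*(-11))²)) + 645) = -34076 - ((-79 + √(121 + (15 - 1*121 - 22)²)) + 645) = -34076 - ((-79 + √(121 + (15 - 121 - 22)²)) + 645) = -34076 - ((-79 + √(121 + (-128)²)) + 645) = -34076 - ((-79 + √(121 + 16384)) + 645) = -34076 - ((-79 + √16505) + 645) = -34076 - (566 + √16505) = -34076 + (-566 - √16505) = -34642 - √16505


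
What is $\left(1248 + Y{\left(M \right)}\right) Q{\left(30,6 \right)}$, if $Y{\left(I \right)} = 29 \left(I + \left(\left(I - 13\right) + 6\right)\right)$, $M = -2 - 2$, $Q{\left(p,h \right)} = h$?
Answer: $4878$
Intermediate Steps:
$M = -4$ ($M = -2 - 2 = -4$)
$Y{\left(I \right)} = -203 + 58 I$ ($Y{\left(I \right)} = 29 \left(I + \left(\left(-13 + I\right) + 6\right)\right) = 29 \left(I + \left(-7 + I\right)\right) = 29 \left(-7 + 2 I\right) = -203 + 58 I$)
$\left(1248 + Y{\left(M \right)}\right) Q{\left(30,6 \right)} = \left(1248 + \left(-203 + 58 \left(-4\right)\right)\right) 6 = \left(1248 - 435\right) 6 = 813 \cdot 6 = 4878$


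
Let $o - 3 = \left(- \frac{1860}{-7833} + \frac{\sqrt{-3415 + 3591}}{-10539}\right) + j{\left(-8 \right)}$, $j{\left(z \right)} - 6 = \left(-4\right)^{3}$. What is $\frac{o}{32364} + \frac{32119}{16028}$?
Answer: $\frac{169490059406}{84650283207} - \frac{\sqrt{11}}{85271049} \approx 2.0022$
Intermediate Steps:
$j{\left(z \right)} = -58$ ($j{\left(z \right)} = 6 + \left(-4\right)^{3} = 6 - 64 = -58$)
$o = - \frac{142985}{2611} - \frac{4 \sqrt{11}}{10539}$ ($o = 3 - \left(\frac{150818}{2611} - \frac{\sqrt{-3415 + 3591}}{-10539}\right) = 3 - \left(\frac{150818}{2611} - \sqrt{176} \left(- \frac{1}{10539}\right)\right) = 3 - \left(\frac{150818}{2611} - 4 \sqrt{11} \left(- \frac{1}{10539}\right)\right) = 3 - \left(\frac{150818}{2611} + \frac{4 \sqrt{11}}{10539}\right) = - \frac{142985}{2611} - \frac{4 \sqrt{11}}{10539} \approx -54.764$)
$\frac{o}{32364} + \frac{32119}{16028} = \frac{- \frac{142985}{2611} - \frac{4 \sqrt{11}}{10539}}{32364} + \frac{32119}{16028} = \left(- \frac{142985}{2611} - \frac{4 \sqrt{11}}{10539}\right) \frac{1}{32364} + 32119 \cdot \frac{1}{16028} = \left(- \frac{142985}{84502404} - \frac{\sqrt{11}}{85271049}\right) + \frac{32119}{16028} = \frac{169490059406}{84650283207} - \frac{\sqrt{11}}{85271049}$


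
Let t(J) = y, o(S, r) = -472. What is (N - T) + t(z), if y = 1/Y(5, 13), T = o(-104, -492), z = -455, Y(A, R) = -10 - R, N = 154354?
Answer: 3560997/23 ≈ 1.5483e+5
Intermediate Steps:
T = -472
y = -1/23 (y = 1/(-10 - 1*13) = 1/(-10 - 13) = 1/(-23) = -1/23 ≈ -0.043478)
t(J) = -1/23
(N - T) + t(z) = (154354 - 1*(-472)) - 1/23 = (154354 + 472) - 1/23 = 154826 - 1/23 = 3560997/23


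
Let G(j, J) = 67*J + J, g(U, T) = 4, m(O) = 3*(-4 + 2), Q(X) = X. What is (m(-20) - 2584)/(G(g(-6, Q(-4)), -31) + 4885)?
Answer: -2590/2777 ≈ -0.93266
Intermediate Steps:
m(O) = -6 (m(O) = 3*(-2) = -6)
G(j, J) = 68*J
(m(-20) - 2584)/(G(g(-6, Q(-4)), -31) + 4885) = (-6 - 2584)/(68*(-31) + 4885) = -2590/(-2108 + 4885) = -2590/2777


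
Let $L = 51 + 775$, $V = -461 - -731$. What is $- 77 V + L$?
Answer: $-19964$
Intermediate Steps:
$V = 270$ ($V = -461 + 731 = 270$)
$L = 826$
$- 77 V + L = \left(-77\right) 270 + 826 = -20790 + 826 = -19964$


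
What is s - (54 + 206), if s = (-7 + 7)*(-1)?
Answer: -260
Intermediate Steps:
s = 0 (s = 0*(-1) = 0)
s - (54 + 206) = 0 - (54 + 206) = 0 - 1*260 = 0 - 260 = -260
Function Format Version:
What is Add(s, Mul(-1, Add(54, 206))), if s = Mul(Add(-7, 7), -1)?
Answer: -260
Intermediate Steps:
s = 0 (s = Mul(0, -1) = 0)
Add(s, Mul(-1, Add(54, 206))) = Add(0, Mul(-1, Add(54, 206))) = Add(0, Mul(-1, 260)) = Add(0, -260) = -260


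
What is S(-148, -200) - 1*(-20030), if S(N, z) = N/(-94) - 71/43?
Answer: 40480475/2021 ≈ 20030.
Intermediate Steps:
S(N, z) = -71/43 - N/94 (S(N, z) = N*(-1/94) - 71*1/43 = -N/94 - 71/43 = -71/43 - N/94)
S(-148, -200) - 1*(-20030) = (-71/43 - 1/94*(-148)) - 1*(-20030) = (-71/43 + 74/47) + 20030 = -155/2021 + 20030 = 40480475/2021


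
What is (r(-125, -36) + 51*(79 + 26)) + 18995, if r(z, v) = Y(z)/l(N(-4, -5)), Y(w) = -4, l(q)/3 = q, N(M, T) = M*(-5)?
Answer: 365249/15 ≈ 24350.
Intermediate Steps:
N(M, T) = -5*M
l(q) = 3*q
r(z, v) = -1/15 (r(z, v) = -4/(3*(-5*(-4))) = -4/(3*20) = -4/60 = -4*1/60 = -1/15)
(r(-125, -36) + 51*(79 + 26)) + 18995 = (-1/15 + 51*(79 + 26)) + 18995 = (-1/15 + 51*105) + 18995 = (-1/15 + 5355) + 18995 = 80324/15 + 18995 = 365249/15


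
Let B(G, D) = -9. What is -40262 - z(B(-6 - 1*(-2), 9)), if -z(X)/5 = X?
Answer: -40307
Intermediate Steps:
z(X) = -5*X
-40262 - z(B(-6 - 1*(-2), 9)) = -40262 - (-5)*(-9) = -40262 - 1*45 = -40262 - 45 = -40307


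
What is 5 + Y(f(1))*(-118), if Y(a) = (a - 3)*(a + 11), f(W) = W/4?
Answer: 29245/8 ≈ 3655.6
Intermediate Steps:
f(W) = W/4 (f(W) = W*(¼) = W/4)
Y(a) = (-3 + a)*(11 + a)
5 + Y(f(1))*(-118) = 5 + (-33 + ((¼)*1)² + 8*((¼)*1))*(-118) = 5 + (-33 + (¼)² + 8*(¼))*(-118) = 5 + (-33 + 1/16 + 2)*(-118) = 5 - 495/16*(-118) = 5 + 29205/8 = 29245/8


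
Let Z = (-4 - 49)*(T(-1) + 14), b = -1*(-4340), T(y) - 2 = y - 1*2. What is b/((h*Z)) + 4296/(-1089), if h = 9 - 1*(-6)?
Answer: -363892/83369 ≈ -4.3648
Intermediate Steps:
T(y) = y (T(y) = 2 + (y - 1*2) = 2 + (y - 2) = 2 + (-2 + y) = y)
b = 4340
Z = -689 (Z = (-4 - 49)*(-1 + 14) = -53*13 = -689)
h = 15 (h = 9 + 6 = 15)
b/((h*Z)) + 4296/(-1089) = 4340/((15*(-689))) + 4296/(-1089) = 4340/(-10335) + 4296*(-1/1089) = 4340*(-1/10335) - 1432/363 = -868/2067 - 1432/363 = -363892/83369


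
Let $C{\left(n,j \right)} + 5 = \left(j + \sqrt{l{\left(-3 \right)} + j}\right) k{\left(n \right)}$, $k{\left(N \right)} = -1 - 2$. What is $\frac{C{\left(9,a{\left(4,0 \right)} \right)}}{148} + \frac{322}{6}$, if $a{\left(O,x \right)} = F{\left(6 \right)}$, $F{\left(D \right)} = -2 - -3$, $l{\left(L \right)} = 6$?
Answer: $\frac{5951}{111} - \frac{3 \sqrt{7}}{148} \approx 53.559$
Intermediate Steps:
$F{\left(D \right)} = 1$ ($F{\left(D \right)} = -2 + 3 = 1$)
$a{\left(O,x \right)} = 1$
$k{\left(N \right)} = -3$
$C{\left(n,j \right)} = -5 - 3 j - 3 \sqrt{6 + j}$ ($C{\left(n,j \right)} = -5 + \left(j + \sqrt{6 + j}\right) \left(-3\right) = -5 - \left(3 j + 3 \sqrt{6 + j}\right) = -5 - 3 j - 3 \sqrt{6 + j}$)
$\frac{C{\left(9,a{\left(4,0 \right)} \right)}}{148} + \frac{322}{6} = \frac{-5 - 3 - 3 \sqrt{6 + 1}}{148} + \frac{322}{6} = \left(-5 - 3 - 3 \sqrt{7}\right) \frac{1}{148} + 322 \cdot \frac{1}{6} = \left(-8 - 3 \sqrt{7}\right) \frac{1}{148} + \frac{161}{3} = \left(- \frac{2}{37} - \frac{3 \sqrt{7}}{148}\right) + \frac{161}{3} = \frac{5951}{111} - \frac{3 \sqrt{7}}{148}$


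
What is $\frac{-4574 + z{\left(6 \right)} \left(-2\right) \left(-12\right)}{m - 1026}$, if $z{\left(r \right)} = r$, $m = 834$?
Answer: $\frac{2215}{96} \approx 23.073$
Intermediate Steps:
$\frac{-4574 + z{\left(6 \right)} \left(-2\right) \left(-12\right)}{m - 1026} = \frac{-4574 + 6 \left(-2\right) \left(-12\right)}{834 - 1026} = \frac{-4574 - -144}{-192} = \left(-4574 + 144\right) \left(- \frac{1}{192}\right) = \left(-4430\right) \left(- \frac{1}{192}\right) = \frac{2215}{96}$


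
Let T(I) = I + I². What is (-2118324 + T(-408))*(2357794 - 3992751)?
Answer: 3191874232476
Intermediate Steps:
(-2118324 + T(-408))*(2357794 - 3992751) = (-2118324 - 408*(1 - 408))*(2357794 - 3992751) = (-2118324 - 408*(-407))*(-1634957) = (-2118324 + 166056)*(-1634957) = -1952268*(-1634957) = 3191874232476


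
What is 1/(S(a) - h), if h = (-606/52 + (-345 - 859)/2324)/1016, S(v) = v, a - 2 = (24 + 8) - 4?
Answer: 2192528/65802107 ≈ 0.033320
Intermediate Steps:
a = 30 (a = 2 + ((24 + 8) - 4) = 2 + (32 - 4) = 2 + 28 = 30)
h = -26267/2192528 (h = (-606*1/52 - 1204*1/2324)*(1/1016) = (-303/26 - 43/83)*(1/1016) = -26267/2158*1/1016 = -26267/2192528 ≈ -0.011980)
1/(S(a) - h) = 1/(30 - 1*(-26267/2192528)) = 1/(30 + 26267/2192528) = 1/(65802107/2192528) = 2192528/65802107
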